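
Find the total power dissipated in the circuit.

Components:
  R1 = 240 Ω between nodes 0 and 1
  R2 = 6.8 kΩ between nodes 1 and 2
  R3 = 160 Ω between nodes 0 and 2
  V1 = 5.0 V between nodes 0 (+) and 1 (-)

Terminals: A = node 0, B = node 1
Nodal analysis, taking node 1 as the 0 V reference.
Source V1 fixes V_0 = 5 V.
KCL at each unknown node (sum of currents leaving = 0; resistances in Ω):
  Node 2: (V_2 - 0)/6800 + (V_2 - 5)/160 = 0
Collecting terms: 0.006397 × V_2 = 0.03125  =>  V_2 = 4.885 V
Power in each resistor, P = (ΔV)²/R:
  P_R1 = (5 - 0)²/240 = 0.1042 W
  P_R2 = (0 - 4.885)²/6800 = 0.003509 W
  P_R3 = (5 - 4.885)²/160 = 0.00008257 W
P_total = P_R1 + P_R2 + P_R3 = 0.1078 W

Final answer: 0.1078 W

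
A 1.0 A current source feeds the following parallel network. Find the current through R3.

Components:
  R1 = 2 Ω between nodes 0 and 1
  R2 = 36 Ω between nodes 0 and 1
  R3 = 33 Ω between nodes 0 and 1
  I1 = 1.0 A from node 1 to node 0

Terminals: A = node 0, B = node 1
All resistors sit directly between nodes 0 and 1, so they are in parallel and share one voltage V; the full source current 1 A splits among them.
1/R_par = 1/2 + 1/36 + 1/33 = 0.5581 S  =>  R_par = 1.792 Ω
V = I × R_par = 1 × 1.792 = 1.792 V
I_R3 = V/R3 = 1.792/33 = 0.0543 A

Final answer: 0.0543 A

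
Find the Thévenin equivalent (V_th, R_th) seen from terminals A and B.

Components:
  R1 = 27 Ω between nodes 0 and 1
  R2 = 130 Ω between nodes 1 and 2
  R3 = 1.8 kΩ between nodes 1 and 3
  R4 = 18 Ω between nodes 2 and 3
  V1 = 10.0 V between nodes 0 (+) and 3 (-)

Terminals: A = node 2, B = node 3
Step 1 — V_th is the open-circuit voltage V_A - V_B (nothing connected across the terminals).
Nodal analysis, taking node 3 as the 0 V reference.
Source V1 fixes V_0 = 10 V.
KCL at each unknown node (sum of currents leaving = 0; resistances in Ω):
  Node 1: (V_1 - 10)/27 + (V_1 - V_2)/130 + (V_1 - 0)/1800 = 0
  Node 2: (V_2 - V_1)/130 + (V_2 - 0)/18 = 0
Collecting terms (coefficients in siemens):
  0.04528·V_1 - 0.007692·V_2 = 0.3704
  0.06325·V_2 - 0.007692·V_1 = 0
Determinant D = (0.04528)(0.06325) - (-0.007692)(-0.007692) = 0.002805
V_1 = [(0.3704)(0.06325) - (-0.007692)(0)]/D = 8.351 V
V_2 = [(0.04528)(0) - (0.3704)(-0.007692)]/D = 1.016 V
V_th = V_2 - V_3 = 1.016 - 0 = 1.016 V
Step 2 — R_th: zero the source — replace V1 by a short circuit (node 3 merges into node 0) — and find the resistance seen between A (node 2) and B (node 0).
Reduce the network between node 2 (A) and node 0 (B) by series/parallel combination:
  Rp1 = R1 ‖ R3 (parallel, both between nodes 0 and 1) = 1/(1/27 + 1/1800) = 26.6 Ω
  Rs1 = R2 + Rp1 (series, joined only at node 1) = 130 + 26.6 = 156.6 Ω
  Rp2 = R4 ‖ Rs1 (parallel, both between nodes 0 and 2) = 1/(1/18 + 1/156.6) = 16.14 Ω
R_th = 16.14 Ω

Final answer: V_th = 1.016 V, R_th = 16.14 Ω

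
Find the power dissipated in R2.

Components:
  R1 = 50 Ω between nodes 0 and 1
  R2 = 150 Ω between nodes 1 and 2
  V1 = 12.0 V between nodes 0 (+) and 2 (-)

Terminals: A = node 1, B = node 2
Nodal analysis, taking node 2 as the 0 V reference.
Source V1 fixes V_0 = 12 V.
KCL at each unknown node (sum of currents leaving = 0; resistances in Ω):
  Node 1: (V_1 - 12)/50 + (V_1 - 0)/150 = 0
Collecting terms: 0.02667 × V_1 = 0.24  =>  V_1 = 9 V
I_R2 = (V_1 - V_2)/R2 = (9 - 0)/150 = 0.06 A
P_R2 = I_R2² × R2 = (0.06)² × 150 = 0.54 W

Final answer: 0.54 W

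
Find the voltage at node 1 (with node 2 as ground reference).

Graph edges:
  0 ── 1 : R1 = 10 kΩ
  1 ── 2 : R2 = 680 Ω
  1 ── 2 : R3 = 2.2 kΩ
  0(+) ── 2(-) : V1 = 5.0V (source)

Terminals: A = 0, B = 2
Nodal analysis, taking node 2 as the 0 V reference.
Source V1 fixes V_0 = 5 V.
KCL at each unknown node (sum of currents leaving = 0; resistances in Ω):
  Node 1: (V_1 - 5)/10000 + (V_1 - 0)/680 + (V_1 - 0)/2200 = 0
Collecting terms: 0.002025 × V_1 = 0.0005  =>  V_1 = 0.2469 V
The requested potential is V_1 = 0.2469 V.

Final answer: V_1 = 0.2469 V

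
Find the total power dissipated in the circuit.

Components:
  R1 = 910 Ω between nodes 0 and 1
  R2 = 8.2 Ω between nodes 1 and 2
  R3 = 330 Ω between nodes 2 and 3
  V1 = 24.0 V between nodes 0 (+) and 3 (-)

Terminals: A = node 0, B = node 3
Nodal analysis, taking node 3 as the 0 V reference.
Source V1 fixes V_0 = 24 V.
KCL at each unknown node (sum of currents leaving = 0; resistances in Ω):
  Node 1: (V_1 - 24)/910 + (V_1 - V_2)/8.2 = 0
  Node 2: (V_2 - V_1)/8.2 + (V_2 - 0)/330 = 0
Collecting terms (coefficients in siemens):
  0.1231·V_1 - 0.122·V_2 = 0.02637
  0.125·V_2 - 0.122·V_1 = 0
Determinant D = (0.1231)(0.125) - (-0.122)(-0.122) = 0.0005069
V_1 = [(0.02637)(0.125) - (-0.122)(0)]/D = 6.503 V
V_2 = [(0.1231)(0) - (0.02637)(-0.122)]/D = 6.345 V
Power in each resistor, P = (ΔV)²/R:
  P_R1 = (24 - 6.503)²/910 = 0.3364 W
  P_R2 = (6.503 - 6.345)²/8.2 = 0.003032 W
  P_R3 = (6.345 - 0)²/330 = 0.122 W
P_total = P_R1 + P_R2 + P_R3 = 0.4615 W

Final answer: 0.4615 W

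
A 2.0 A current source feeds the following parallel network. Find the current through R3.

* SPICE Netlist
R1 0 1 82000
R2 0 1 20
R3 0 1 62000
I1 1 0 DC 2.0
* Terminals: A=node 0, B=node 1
All resistors sit directly between nodes 0 and 1, so they are in parallel and share one voltage V; the full source current 2 A splits among them.
1/R_par = 1/82000 + 1/20 + 1/62000 = 0.05003 S  =>  R_par = 19.99 Ω
V = I × R_par = 2 × 19.99 = 39.98 V
I_R3 = V/R3 = 39.98/62000 = 0.0006448 A

Final answer: 0.0006448 A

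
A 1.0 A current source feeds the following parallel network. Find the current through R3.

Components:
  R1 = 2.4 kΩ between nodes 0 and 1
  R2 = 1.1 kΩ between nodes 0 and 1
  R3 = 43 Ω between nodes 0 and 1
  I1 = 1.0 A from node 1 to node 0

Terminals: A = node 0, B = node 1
All resistors sit directly between nodes 0 and 1, so they are in parallel and share one voltage V; the full source current 1 A splits among them.
1/R_par = 1/2400 + 1/1100 + 1/43 = 0.02458 S  =>  R_par = 40.68 Ω
V = I × R_par = 1 × 40.68 = 40.68 V
I_R3 = V/R3 = 40.68/43 = 0.9461 A

Final answer: 0.9461 A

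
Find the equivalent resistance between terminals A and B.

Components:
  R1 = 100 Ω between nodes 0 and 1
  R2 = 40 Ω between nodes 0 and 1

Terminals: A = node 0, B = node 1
Reduce the network between node 0 (A) and node 1 (B) by series/parallel combination:
  Rp1 = R1 ‖ R2 (parallel, both between nodes 0 and 1) = 1/(1/100 + 1/40) = 28.57 Ω
R_eq = 28.57 Ω

Final answer: 28.57 Ω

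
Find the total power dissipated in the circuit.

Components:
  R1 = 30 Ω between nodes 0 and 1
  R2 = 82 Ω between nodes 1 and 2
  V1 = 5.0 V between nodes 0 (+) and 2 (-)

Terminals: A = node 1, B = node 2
Nodal analysis, taking node 2 as the 0 V reference.
Source V1 fixes V_0 = 5 V.
KCL at each unknown node (sum of currents leaving = 0; resistances in Ω):
  Node 1: (V_1 - 5)/30 + (V_1 - 0)/82 = 0
Collecting terms: 0.04553 × V_1 = 0.1667  =>  V_1 = 3.661 V
Power in each resistor, P = (ΔV)²/R:
  P_R1 = (5 - 3.661)²/30 = 0.05979 W
  P_R2 = (3.661 - 0)²/82 = 0.1634 W
P_total = P_R1 + P_R2 = 0.2232 W

Final answer: 0.2232 W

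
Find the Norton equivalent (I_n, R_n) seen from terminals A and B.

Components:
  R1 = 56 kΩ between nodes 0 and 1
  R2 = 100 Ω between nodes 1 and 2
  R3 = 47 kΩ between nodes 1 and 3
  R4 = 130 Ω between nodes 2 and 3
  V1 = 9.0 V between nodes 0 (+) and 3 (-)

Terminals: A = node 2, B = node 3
Find the Thévenin equivalent first; then I_n = V_th/R_th and R_n = R_th.
Step 1 — V_th is the open-circuit voltage V_A - V_B (nothing connected across the terminals).
Nodal analysis, taking node 3 as the 0 V reference.
Source V1 fixes V_0 = 9 V.
KCL at each unknown node (sum of currents leaving = 0; resistances in Ω):
  Node 1: (V_1 - 9)/56000 + (V_1 - V_2)/100 + (V_1 - 0)/47000 = 0
  Node 2: (V_2 - V_1)/100 + (V_2 - 0)/130 = 0
Collecting terms (coefficients in siemens):
  0.01004·V_1 - 0.01·V_2 = 0.0001607
  0.01769·V_2 - 0.01·V_1 = 0
Determinant D = (0.01004)(0.01769) - (-0.01)(-0.01) = 0.00007762
V_1 = [(0.0001607)(0.01769) - (-0.01)(0)]/D = 0.03663 V
V_2 = [(0.01004)(0) - (0.0001607)(-0.01)]/D = 0.02071 V
V_th = V_2 - V_3 = 0.02071 - 0 = 0.02071 V
Step 2 — R_th: zero the source — replace V1 by a short circuit (node 3 merges into node 0) — and find the resistance seen between A (node 2) and B (node 0).
Reduce the network between node 2 (A) and node 0 (B) by series/parallel combination:
  Rp1 = R1 ‖ R3 (parallel, both between nodes 0 and 1) = 1/(1/56000 + 1/47000) = 25550 Ω
  Rs1 = R2 + Rp1 (series, joined only at node 1) = 100 + 25550 = 25650 Ω
  Rp2 = R4 ‖ Rs1 (parallel, both between nodes 0 and 2) = 1/(1/130 + 1/25650) = 129.3 Ω
R_th = 129.3 Ω
I_n = V_th/R_th = 0.02071/129.3 = 0.0001601 A, and R_n = R_th = 129.3 Ω

Final answer: I_n = 0.0001601 A, R_n = 129.3 Ω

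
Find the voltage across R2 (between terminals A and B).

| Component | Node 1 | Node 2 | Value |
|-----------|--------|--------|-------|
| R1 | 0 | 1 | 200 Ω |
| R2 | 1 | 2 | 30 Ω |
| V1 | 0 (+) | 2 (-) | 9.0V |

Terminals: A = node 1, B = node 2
R1 and R2 are in series across V1 (node 0 → node 1 → node 2), and the output A–B is taken across R2, so this is a voltage divider.
Series current: I = V1/(R1 + R2) = 9/(200 + 30) = 9/230 = 0.03913 A
V_R2 = I × R2 = V1 × R2/(R1 + R2) = 9 × 30/230 = 1.174 V

Final answer: 1.174 V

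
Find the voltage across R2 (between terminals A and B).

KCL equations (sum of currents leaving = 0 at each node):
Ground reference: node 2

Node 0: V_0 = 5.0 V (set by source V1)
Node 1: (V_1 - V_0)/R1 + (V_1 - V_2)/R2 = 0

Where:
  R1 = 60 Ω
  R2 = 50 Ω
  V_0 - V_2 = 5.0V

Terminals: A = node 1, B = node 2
R1 and R2 are in series across V1 (node 0 → node 1 → node 2), and the output A–B is taken across R2, so this is a voltage divider.
Series current: I = V1/(R1 + R2) = 5/(60 + 50) = 5/110 = 0.04545 A
V_R2 = I × R2 = V1 × R2/(R1 + R2) = 5 × 50/110 = 2.273 V

Final answer: 2.273 V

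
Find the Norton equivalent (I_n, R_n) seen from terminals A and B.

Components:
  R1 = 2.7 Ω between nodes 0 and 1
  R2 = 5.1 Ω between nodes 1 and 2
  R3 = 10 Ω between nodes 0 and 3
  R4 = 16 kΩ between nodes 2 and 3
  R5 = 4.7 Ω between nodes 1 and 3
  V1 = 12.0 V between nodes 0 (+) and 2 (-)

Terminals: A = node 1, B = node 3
Find the Thévenin equivalent first; then I_n = V_th/R_th and R_n = R_th.
Step 1 — V_th is the open-circuit voltage V_A - V_B (nothing connected across the terminals).
Nodal analysis, taking node 2 as the 0 V reference.
Source V1 fixes V_0 = 12 V.
KCL at each unknown node (sum of currents leaving = 0; resistances in Ω):
  Node 1: (V_1 - 12)/2.7 + (V_1 - 0)/5.1 + (V_1 - V_3)/4.7 = 0
  Node 3: (V_3 - 12)/10 + (V_3 - 0)/16000 + (V_3 - V_1)/4.7 = 0
Collecting terms (coefficients in siemens):
  0.7792·V_1 - 0.2128·V_3 = 4.444
  0.3128·V_3 - 0.2128·V_1 = 1.2
Determinant D = (0.7792)(0.3128) - (-0.2128)(-0.2128) = 0.1985
V_1 = [(4.444)(0.3128) - (-0.2128)(1.2)]/D = 8.291 V
V_3 = [(0.7792)(1.2) - (4.444)(-0.2128)]/D = 9.475 V
V_th = V_1 - V_3 = 8.291 - 9.475 = -1.184 V
Step 2 — R_th: zero the source — replace V1 by a short circuit (node 2 merges into node 0) — and find the resistance seen between A (node 1) and B (node 3).
Reduce the network between node 1 (A) and node 3 (B) by series/parallel combination:
  Rp1 = R1 ‖ R2 (parallel, both between nodes 0 and 1) = 1/(1/2.7 + 1/5.1) = 1.765 Ω
  Rp2 = R3 ‖ R4 (parallel, both between nodes 0 and 3) = 1/(1/10 + 1/16000) = 9.994 Ω
  Rs1 = Rp1 + Rp2 (series, joined only at node 0) = 1.765 + 9.994 = 11.76 Ω
  Rp3 = R5 ‖ Rs1 (parallel, both between nodes 1 and 3) = 1/(1/4.7 + 1/11.76) = 3.358 Ω
R_th = 3.358 Ω
I_n = V_th/R_th = -1.184/3.358 = -0.3526 A, and R_n = R_th = 3.358 Ω

Final answer: I_n = -0.3526 A, R_n = 3.358 Ω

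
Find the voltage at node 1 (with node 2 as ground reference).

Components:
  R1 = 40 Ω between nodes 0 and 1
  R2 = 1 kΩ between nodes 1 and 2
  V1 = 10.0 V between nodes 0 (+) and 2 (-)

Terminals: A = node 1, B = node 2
Nodal analysis, taking node 2 as the 0 V reference.
Source V1 fixes V_0 = 10 V.
KCL at each unknown node (sum of currents leaving = 0; resistances in Ω):
  Node 1: (V_1 - 10)/40 + (V_1 - 0)/1000 = 0
Collecting terms: 0.026 × V_1 = 0.25  =>  V_1 = 9.615 V
The requested potential is V_1 = 9.615 V.

Final answer: V_1 = 9.615 V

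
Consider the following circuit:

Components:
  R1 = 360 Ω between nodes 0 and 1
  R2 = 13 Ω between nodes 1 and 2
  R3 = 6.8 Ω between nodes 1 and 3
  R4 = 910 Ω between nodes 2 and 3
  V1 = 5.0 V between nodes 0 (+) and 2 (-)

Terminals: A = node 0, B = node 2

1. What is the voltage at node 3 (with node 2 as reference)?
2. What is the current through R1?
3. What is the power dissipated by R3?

Nodal analysis, taking node 2 as the 0 V reference.
Source V1 fixes V_0 = 5 V.
KCL at each unknown node (sum of currents leaving = 0; resistances in Ω):
  Node 1: (V_1 - 5)/360 + (V_1 - 0)/13 + (V_1 - V_3)/6.8 = 0
  Node 3: (V_3 - V_1)/6.8 + (V_3 - 0)/910 = 0
Collecting terms (coefficients in siemens):
  0.2268·V_1 - 0.1471·V_3 = 0.01389
  0.1482·V_3 - 0.1471·V_1 = 0
Determinant D = (0.2268)(0.1482) - (-0.1471)(-0.1471) = 0.01197
V_1 = [(0.01389)(0.1482) - (-0.1471)(0)]/D = 0.1719 V
V_3 = [(0.2268)(0) - (0.01389)(-0.1471)]/D = 0.1706 V
Part 1:
  Read off the nodal solution: V_3 = 0.1706 V
Part 2:
  I_R1 = (V_0 - V_1)/R1 = (5 - 0.1719)/360 = 0.01341 A
  Magnitude: I_R1 = 0.01341 A
Part 3:
  I_R3 = (V_1 - V_3)/R3 = (0.1719 - 0.1706)/6.8 = 0.0001875 A
  P_R3 = I_R3² × R3 = (0.0001875)² × 6.8 = 0.0000002391 W

Final answers:
1. V_3 = 0.1706 V
2. I_R1 = 0.01341 A
3. P_R3 = 2.391e-07 W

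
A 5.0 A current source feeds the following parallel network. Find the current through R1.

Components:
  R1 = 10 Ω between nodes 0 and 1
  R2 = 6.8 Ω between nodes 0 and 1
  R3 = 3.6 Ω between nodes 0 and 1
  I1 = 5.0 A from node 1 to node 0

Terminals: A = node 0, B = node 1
All resistors sit directly between nodes 0 and 1, so they are in parallel and share one voltage V; the full source current 5 A splits among them.
1/R_par = 1/10 + 1/6.8 + 1/3.6 = 0.5248 S  =>  R_par = 1.905 Ω
V = I × R_par = 5 × 1.905 = 9.527 V
I_R1 = V/R1 = 9.527/10 = 0.9527 A

Final answer: 0.9527 A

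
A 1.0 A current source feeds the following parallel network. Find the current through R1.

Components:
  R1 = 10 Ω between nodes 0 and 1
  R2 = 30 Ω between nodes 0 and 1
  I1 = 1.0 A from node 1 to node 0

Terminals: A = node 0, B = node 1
All resistors sit directly between nodes 0 and 1, so they are in parallel and share one voltage V; the full source current 1 A splits among them.
1/R_par = 1/10 + 1/30 = 0.1333 S  =>  R_par = 7.5 Ω
V = I × R_par = 1 × 7.5 = 7.5 V
I_R1 = V/R1 = 7.5/10 = 0.75 A

Final answer: 0.75 A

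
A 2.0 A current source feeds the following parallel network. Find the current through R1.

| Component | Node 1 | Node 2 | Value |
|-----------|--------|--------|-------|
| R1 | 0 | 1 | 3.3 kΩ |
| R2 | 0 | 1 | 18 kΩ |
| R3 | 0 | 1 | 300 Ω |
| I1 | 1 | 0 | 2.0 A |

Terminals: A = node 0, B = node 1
All resistors sit directly between nodes 0 and 1, so they are in parallel and share one voltage V; the full source current 2 A splits among them.
1/R_par = 1/3300 + 1/18000 + 1/300 = 0.003692 S  =>  R_par = 270.9 Ω
V = I × R_par = 2 × 270.9 = 541.7 V
I_R1 = V/R1 = 541.7/3300 = 0.1642 A

Final answer: 0.1642 A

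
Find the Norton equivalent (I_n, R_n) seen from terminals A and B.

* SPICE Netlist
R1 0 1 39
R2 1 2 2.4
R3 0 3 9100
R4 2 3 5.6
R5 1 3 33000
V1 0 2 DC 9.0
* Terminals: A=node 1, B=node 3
Find the Thévenin equivalent first; then I_n = V_th/R_th and R_n = R_th.
Step 1 — V_th is the open-circuit voltage V_A - V_B (nothing connected across the terminals).
Nodal analysis, taking node 2 as the 0 V reference.
Source V1 fixes V_0 = 9 V.
KCL at each unknown node (sum of currents leaving = 0; resistances in Ω):
  Node 1: (V_1 - 9)/39 + (V_1 - 0)/2.4 + (V_1 - V_3)/33000 = 0
  Node 3: (V_3 - 9)/9100 + (V_3 - 0)/5.6 + (V_3 - V_1)/33000 = 0
Collecting terms (coefficients in siemens):
  0.4423·V_1 - 0.0000303·V_3 = 0.2308
  0.1787·V_3 - 0.0000303·V_1 = 0.000989
Determinant D = (0.4423)(0.1787) - (-0.0000303)(-0.0000303) = 0.07905
V_1 = [(0.2308)(0.1787) - (-0.0000303)(0.000989)]/D = 0.5217 V
V_3 = [(0.4423)(0.000989) - (0.2308)(-0.0000303)]/D = 0.005623 V
V_th = V_1 - V_3 = 0.5217 - 0.005623 = 0.5161 V
Step 2 — R_th: zero the source — replace V1 by a short circuit (node 2 merges into node 0) — and find the resistance seen between A (node 1) and B (node 3).
Reduce the network between node 1 (A) and node 3 (B) by series/parallel combination:
  Rp1 = R1 ‖ R2 (parallel, both between nodes 0 and 1) = 1/(1/39 + 1/2.4) = 2.261 Ω
  Rp2 = R3 ‖ R4 (parallel, both between nodes 0 and 3) = 1/(1/9100 + 1/5.6) = 5.597 Ω
  Rs1 = Rp1 + Rp2 (series, joined only at node 0) = 2.261 + 5.597 = 7.857 Ω
  Rp3 = R5 ‖ Rs1 (parallel, both between nodes 1 and 3) = 1/(1/33000 + 1/7.857) = 7.856 Ω
R_th = 7.856 Ω
I_n = V_th/R_th = 0.5161/7.856 = 0.0657 A, and R_n = R_th = 7.856 Ω

Final answer: I_n = 0.0657 A, R_n = 7.856 Ω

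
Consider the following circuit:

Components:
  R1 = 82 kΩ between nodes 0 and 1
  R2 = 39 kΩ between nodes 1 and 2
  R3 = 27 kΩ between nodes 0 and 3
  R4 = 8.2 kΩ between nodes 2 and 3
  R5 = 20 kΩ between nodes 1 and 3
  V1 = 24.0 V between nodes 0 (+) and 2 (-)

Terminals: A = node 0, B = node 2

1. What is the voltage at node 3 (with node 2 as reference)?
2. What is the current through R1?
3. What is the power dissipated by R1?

Nodal analysis, taking node 2 as the 0 V reference.
Source V1 fixes V_0 = 24 V.
KCL at each unknown node (sum of currents leaving = 0; resistances in Ω):
  Node 1: (V_1 - 24)/82000 + (V_1 - 0)/39000 + (V_1 - V_3)/20000 = 0
  Node 3: (V_3 - 24)/27000 + (V_3 - 0)/8200 + (V_3 - V_1)/20000 = 0
Collecting terms (coefficients in siemens):
  0.00008784·V_1 - 0.00005·V_3 = 0.0002927
  0.000209·V_3 - 0.00005·V_1 = 0.0008889
Determinant D = (0.00008784)(0.000209) - (-0.00005)(-0.00005) = 0.00000001586
V_1 = [(0.0002927)(0.000209) - (-0.00005)(0.0008889)]/D = 6.66 V
V_3 = [(0.00008784)(0.0008889) - (0.0002927)(-0.00005)]/D = 5.847 V
Part 1:
  Read off the nodal solution: V_3 = 5.847 V
Part 2:
  I_R1 = (V_0 - V_1)/R1 = (24 - 6.66)/82000 = 0.0002115 A
  Magnitude: I_R1 = 0.0002115 A
Part 3:
  I_R1 = (V_0 - V_1)/R1 = (24 - 6.66)/82000 = 0.0002115 A
  P_R1 = I_R1² × R1 = (0.0002115)² × 82000 = 0.003667 W

Final answers:
1. V_3 = 5.847 V
2. I_R1 = 0.0002115 A
3. P_R1 = 0.003667 W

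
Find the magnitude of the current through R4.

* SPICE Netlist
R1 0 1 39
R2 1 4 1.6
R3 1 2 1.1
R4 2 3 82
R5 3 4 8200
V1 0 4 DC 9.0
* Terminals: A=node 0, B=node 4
Nodal analysis, taking node 4 as the 0 V reference.
Source V1 fixes V_0 = 9 V.
KCL at each unknown node (sum of currents leaving = 0; resistances in Ω):
  Node 1: (V_1 - 9)/39 + (V_1 - 0)/1.6 + (V_1 - V_2)/1.1 = 0
  Node 2: (V_2 - V_1)/1.1 + (V_2 - V_3)/82 = 0
  Node 3: (V_3 - V_2)/82 + (V_3 - 0)/8200 = 0
Collecting terms (coefficients in siemens):
  1.56·V_1 - 0.9091·V_2 = 0.2308
  0.9213·V_2 - 0.9091·V_1 - 0.0122·V_3 = 0
  0.01232·V_3 - 0.0122·V_2 = 0
Solving these 3 simultaneous equations (Gaussian elimination) gives:
  V_1 = 0.3546 V, V_2 = 0.3546 V, V_3 = 0.3511 V
I_R4 = (V_2 - V_3)/R4 = (0.3546 - 0.3511)/82 = 0.00004281 A
|I_R4| = 0.00004281 A

Final answer: |I_R4| = 4.281e-05 A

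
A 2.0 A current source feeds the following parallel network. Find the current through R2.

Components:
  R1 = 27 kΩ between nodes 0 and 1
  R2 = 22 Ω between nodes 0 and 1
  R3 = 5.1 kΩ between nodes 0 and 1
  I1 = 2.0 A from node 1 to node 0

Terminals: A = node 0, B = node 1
All resistors sit directly between nodes 0 and 1, so they are in parallel and share one voltage V; the full source current 2 A splits among them.
1/R_par = 1/27000 + 1/22 + 1/5100 = 0.04569 S  =>  R_par = 21.89 Ω
V = I × R_par = 2 × 21.89 = 43.78 V
I_R2 = V/R2 = 43.78/22 = 1.99 A

Final answer: 1.99 A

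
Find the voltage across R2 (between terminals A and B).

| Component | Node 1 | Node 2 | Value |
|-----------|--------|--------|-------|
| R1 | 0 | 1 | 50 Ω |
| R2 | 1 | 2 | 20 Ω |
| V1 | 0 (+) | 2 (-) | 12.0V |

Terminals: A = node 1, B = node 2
R1 and R2 are in series across V1 (node 0 → node 1 → node 2), and the output A–B is taken across R2, so this is a voltage divider.
Series current: I = V1/(R1 + R2) = 12/(50 + 20) = 12/70 = 0.1714 A
V_R2 = I × R2 = V1 × R2/(R1 + R2) = 12 × 20/70 = 3.429 V

Final answer: 3.429 V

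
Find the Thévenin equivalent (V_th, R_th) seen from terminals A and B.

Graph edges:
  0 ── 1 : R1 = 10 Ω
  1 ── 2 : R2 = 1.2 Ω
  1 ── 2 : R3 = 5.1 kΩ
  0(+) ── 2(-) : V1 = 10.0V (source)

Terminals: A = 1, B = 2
Step 1 — V_th is the open-circuit voltage V_A - V_B (nothing connected across the terminals).
Nodal analysis, taking node 2 as the 0 V reference.
Source V1 fixes V_0 = 10 V.
KCL at each unknown node (sum of currents leaving = 0; resistances in Ω):
  Node 1: (V_1 - 10)/10 + (V_1 - 0)/1.2 + (V_1 - 0)/5100 = 0
Collecting terms: 0.9335 × V_1 = 1  =>  V_1 = 1.071 V
V_th = V_1 - V_2 = 1.071 - 0 = 1.071 V
Step 2 — R_th: zero the source — replace V1 by a short circuit (node 2 merges into node 0) — and find the resistance seen between A (node 1) and B (node 0).
Reduce the network between node 1 (A) and node 0 (B) by series/parallel combination:
  Rp1 = R1 ‖ R2 ‖ R3 (parallel, all between nodes 0 and 1) = 1/(1/10 + 1/1.2 + 1/5100) = 1.071 Ω
R_th = 1.071 Ω

Final answer: V_th = 1.071 V, R_th = 1.071 Ω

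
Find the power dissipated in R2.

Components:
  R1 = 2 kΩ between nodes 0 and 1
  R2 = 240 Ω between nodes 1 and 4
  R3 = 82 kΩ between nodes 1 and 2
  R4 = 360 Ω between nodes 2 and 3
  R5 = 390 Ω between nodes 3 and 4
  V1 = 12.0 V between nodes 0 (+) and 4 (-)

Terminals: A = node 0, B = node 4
Nodal analysis, taking node 4 as the 0 V reference.
Source V1 fixes V_0 = 12 V.
KCL at each unknown node (sum of currents leaving = 0; resistances in Ω):
  Node 1: (V_1 - 12)/2000 + (V_1 - 0)/240 + (V_1 - V_2)/82000 = 0
  Node 2: (V_2 - V_1)/82000 + (V_2 - V_3)/360 = 0
  Node 3: (V_3 - V_2)/360 + (V_3 - 0)/390 = 0
Collecting terms (coefficients in siemens):
  0.004679·V_1 - 0.0000122·V_2 = 0.006
  0.00279·V_2 - 0.0000122·V_1 - 0.002778·V_3 = 0
  0.005342·V_3 - 0.002778·V_2 = 0
Solving these 3 simultaneous equations (Gaussian elimination) gives:
  V_1 = 1.282 V, V_2 = 0.01162 V, V_3 = 0.006044 V
I_R2 = (V_1 - V_4)/R2 = (1.282 - 0)/240 = 0.005343 A
P_R2 = I_R2² × R2 = (0.005343)² × 240 = 0.006852 W

Final answer: 0.006852 W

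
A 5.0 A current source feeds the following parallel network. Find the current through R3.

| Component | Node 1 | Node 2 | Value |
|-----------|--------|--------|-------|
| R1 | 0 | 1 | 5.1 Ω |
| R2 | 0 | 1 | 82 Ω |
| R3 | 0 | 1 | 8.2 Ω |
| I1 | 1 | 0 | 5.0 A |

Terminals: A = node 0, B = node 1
All resistors sit directly between nodes 0 and 1, so they are in parallel and share one voltage V; the full source current 5 A splits among them.
1/R_par = 1/5.1 + 1/82 + 1/8.2 = 0.3302 S  =>  R_par = 3.028 Ω
V = I × R_par = 5 × 3.028 = 15.14 V
I_R3 = V/R3 = 15.14/8.2 = 1.846 A

Final answer: 1.846 A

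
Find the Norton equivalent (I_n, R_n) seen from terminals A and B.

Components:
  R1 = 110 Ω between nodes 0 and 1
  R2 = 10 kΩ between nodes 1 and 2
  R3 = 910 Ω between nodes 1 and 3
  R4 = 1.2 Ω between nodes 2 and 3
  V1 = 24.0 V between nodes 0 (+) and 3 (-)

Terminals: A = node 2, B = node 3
Find the Thévenin equivalent first; then I_n = V_th/R_th and R_n = R_th.
Step 1 — V_th is the open-circuit voltage V_A - V_B (nothing connected across the terminals).
Nodal analysis, taking node 3 as the 0 V reference.
Source V1 fixes V_0 = 24 V.
KCL at each unknown node (sum of currents leaving = 0; resistances in Ω):
  Node 1: (V_1 - 24)/110 + (V_1 - V_2)/10000 + (V_1 - 0)/910 = 0
  Node 2: (V_2 - V_1)/10000 + (V_2 - 0)/1.2 = 0
Collecting terms (coefficients in siemens):
  0.01029·V_1 - 0.0001·V_2 = 0.2182
  0.8334·V_2 - 0.0001·V_1 = 0
Determinant D = (0.01029)(0.8334) - (-0.0001)(-0.0001) = 0.008576
V_1 = [(0.2182)(0.8334) - (-0.0001)(0)]/D = 21.2 V
V_2 = [(0.01029)(0) - (0.2182)(-0.0001)]/D = 0.002544 V
V_th = V_2 - V_3 = 0.002544 - 0 = 0.002544 V
Step 2 — R_th: zero the source — replace V1 by a short circuit (node 3 merges into node 0) — and find the resistance seen between A (node 2) and B (node 0).
Reduce the network between node 2 (A) and node 0 (B) by series/parallel combination:
  Rp1 = R1 ‖ R3 (parallel, both between nodes 0 and 1) = 1/(1/110 + 1/910) = 98.14 Ω
  Rs1 = R2 + Rp1 (series, joined only at node 1) = 10000 + 98.14 = 10100 Ω
  Rp2 = R4 ‖ Rs1 (parallel, both between nodes 0 and 2) = 1/(1/1.2 + 1/10100) = 1.2 Ω
R_th = 1.2 Ω
I_n = V_th/R_th = 0.002544/1.2 = 0.00212 A, and R_n = R_th = 1.2 Ω

Final answer: I_n = 0.00212 A, R_n = 1.2 Ω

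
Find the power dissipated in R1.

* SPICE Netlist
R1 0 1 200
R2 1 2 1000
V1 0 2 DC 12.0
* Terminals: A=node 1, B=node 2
Nodal analysis, taking node 2 as the 0 V reference.
Source V1 fixes V_0 = 12 V.
KCL at each unknown node (sum of currents leaving = 0; resistances in Ω):
  Node 1: (V_1 - 12)/200 + (V_1 - 0)/1000 = 0
Collecting terms: 0.006 × V_1 = 0.06  =>  V_1 = 10 V
I_R1 = (V_0 - V_1)/R1 = (12 - 10)/200 = 0.01 A
P_R1 = I_R1² × R1 = (0.01)² × 200 = 0.02 W

Final answer: 0.02 W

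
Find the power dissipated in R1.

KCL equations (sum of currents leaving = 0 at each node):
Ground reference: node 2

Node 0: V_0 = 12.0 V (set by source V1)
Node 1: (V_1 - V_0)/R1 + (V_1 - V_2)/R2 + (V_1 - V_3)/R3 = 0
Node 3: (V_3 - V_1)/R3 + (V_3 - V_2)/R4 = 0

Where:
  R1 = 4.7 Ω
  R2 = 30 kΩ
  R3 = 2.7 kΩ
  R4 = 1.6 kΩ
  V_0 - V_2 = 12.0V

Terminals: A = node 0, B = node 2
Nodal analysis, taking node 2 as the 0 V reference.
Source V1 fixes V_0 = 12 V.
KCL at each unknown node (sum of currents leaving = 0; resistances in Ω):
  Node 1: (V_1 - 12)/4.7 + (V_1 - 0)/30000 + (V_1 - V_3)/2700 = 0
  Node 3: (V_3 - V_1)/2700 + (V_3 - 0)/1600 = 0
Collecting terms (coefficients in siemens):
  0.2132·V_1 - 0.0003704·V_3 = 2.553
  0.0009954·V_3 - 0.0003704·V_1 = 0
Determinant D = (0.2132)(0.0009954) - (-0.0003704)(-0.0003704) = 0.000212
V_1 = [(2.553)(0.0009954) - (-0.0003704)(0)]/D = 11.99 V
V_3 = [(0.2132)(0) - (2.553)(-0.0003704)]/D = 4.46 V
I_R1 = (V_0 - V_1)/R1 = (12 - 11.99)/4.7 = 0.003187 A
P_R1 = I_R1² × R1 = (0.003187)² × 4.7 = 0.00004773 W

Final answer: 4.773e-05 W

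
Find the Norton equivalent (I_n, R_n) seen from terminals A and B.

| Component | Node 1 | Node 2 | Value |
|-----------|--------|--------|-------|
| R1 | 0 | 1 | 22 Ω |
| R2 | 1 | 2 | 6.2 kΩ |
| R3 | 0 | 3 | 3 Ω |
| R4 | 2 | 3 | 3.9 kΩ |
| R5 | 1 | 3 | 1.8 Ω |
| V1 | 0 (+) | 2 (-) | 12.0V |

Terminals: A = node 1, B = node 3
Find the Thévenin equivalent first; then I_n = V_th/R_th and R_n = R_th.
Step 1 — V_th is the open-circuit voltage V_A - V_B (nothing connected across the terminals).
Nodal analysis, taking node 2 as the 0 V reference.
Source V1 fixes V_0 = 12 V.
KCL at each unknown node (sum of currents leaving = 0; resistances in Ω):
  Node 1: (V_1 - 12)/22 + (V_1 - 0)/6200 + (V_1 - V_3)/1.8 = 0
  Node 3: (V_3 - 12)/3 + (V_3 - 0)/3900 + (V_3 - V_1)/1.8 = 0
Collecting terms (coefficients in siemens):
  0.6012·V_1 - 0.5556·V_3 = 0.5455
  0.8891·V_3 - 0.5556·V_1 = 4
Determinant D = (0.6012)(0.8891) - (-0.5556)(-0.5556) = 0.2259
V_1 = [(0.5455)(0.8891) - (-0.5556)(4)]/D = 11.98 V
V_3 = [(0.6012)(4) - (0.5455)(-0.5556)]/D = 11.99 V
V_th = V_1 - V_3 = 11.98 - 11.99 = -0.002237 V
Step 2 — R_th: zero the source — replace V1 by a short circuit (node 2 merges into node 0) — and find the resistance seen between A (node 1) and B (node 3).
Reduce the network between node 1 (A) and node 3 (B) by series/parallel combination:
  Rp1 = R1 ‖ R2 (parallel, both between nodes 0 and 1) = 1/(1/22 + 1/6200) = 21.92 Ω
  Rp2 = R3 ‖ R4 (parallel, both between nodes 0 and 3) = 1/(1/3 + 1/3900) = 2.998 Ω
  Rs1 = Rp1 + Rp2 (series, joined only at node 0) = 21.92 + 2.998 = 24.92 Ω
  Rp3 = R5 ‖ Rs1 (parallel, both between nodes 1 and 3) = 1/(1/1.8 + 1/24.92) = 1.679 Ω
R_th = 1.679 Ω
I_n = V_th/R_th = -0.002237/1.679 = -0.001333 A, and R_n = R_th = 1.679 Ω

Final answer: I_n = -0.001333 A, R_n = 1.679 Ω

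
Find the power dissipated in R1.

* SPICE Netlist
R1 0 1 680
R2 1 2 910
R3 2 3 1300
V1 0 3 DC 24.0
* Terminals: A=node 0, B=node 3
Nodal analysis, taking node 3 as the 0 V reference.
Source V1 fixes V_0 = 24 V.
KCL at each unknown node (sum of currents leaving = 0; resistances in Ω):
  Node 1: (V_1 - 24)/680 + (V_1 - V_2)/910 = 0
  Node 2: (V_2 - V_1)/910 + (V_2 - 0)/1300 = 0
Collecting terms (coefficients in siemens):
  0.002569·V_1 - 0.001099·V_2 = 0.03529
  0.001868·V_2 - 0.001099·V_1 = 0
Determinant D = (0.002569)(0.001868) - (-0.001099)(-0.001099) = 0.000003593
V_1 = [(0.03529)(0.001868) - (-0.001099)(0)]/D = 18.35 V
V_2 = [(0.002569)(0) - (0.03529)(-0.001099)]/D = 10.8 V
I_R1 = (V_0 - V_1)/R1 = (24 - 18.35)/680 = 0.008304 A
P_R1 = I_R1² × R1 = (0.008304)² × 680 = 0.0469 W

Final answer: 0.0469 W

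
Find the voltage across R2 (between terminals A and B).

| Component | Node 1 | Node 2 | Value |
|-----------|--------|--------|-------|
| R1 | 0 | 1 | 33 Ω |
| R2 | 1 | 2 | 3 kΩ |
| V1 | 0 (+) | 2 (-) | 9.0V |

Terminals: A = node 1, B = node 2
R1 and R2 are in series across V1 (node 0 → node 1 → node 2), and the output A–B is taken across R2, so this is a voltage divider.
Series current: I = V1/(R1 + R2) = 9/(33 + 3000) = 9/3033 = 0.002967 A
V_R2 = I × R2 = V1 × R2/(R1 + R2) = 9 × 3000/3033 = 8.902 V

Final answer: 8.902 V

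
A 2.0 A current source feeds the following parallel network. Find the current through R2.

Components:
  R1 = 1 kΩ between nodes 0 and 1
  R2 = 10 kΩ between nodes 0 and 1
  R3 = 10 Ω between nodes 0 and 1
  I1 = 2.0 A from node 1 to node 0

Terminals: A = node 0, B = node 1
All resistors sit directly between nodes 0 and 1, so they are in parallel and share one voltage V; the full source current 2 A splits among them.
1/R_par = 1/1000 + 1/10000 + 1/10 = 0.1011 S  =>  R_par = 9.891 Ω
V = I × R_par = 2 × 9.891 = 19.78 V
I_R2 = V/R2 = 19.78/10000 = 0.001978 A

Final answer: 0.001978 A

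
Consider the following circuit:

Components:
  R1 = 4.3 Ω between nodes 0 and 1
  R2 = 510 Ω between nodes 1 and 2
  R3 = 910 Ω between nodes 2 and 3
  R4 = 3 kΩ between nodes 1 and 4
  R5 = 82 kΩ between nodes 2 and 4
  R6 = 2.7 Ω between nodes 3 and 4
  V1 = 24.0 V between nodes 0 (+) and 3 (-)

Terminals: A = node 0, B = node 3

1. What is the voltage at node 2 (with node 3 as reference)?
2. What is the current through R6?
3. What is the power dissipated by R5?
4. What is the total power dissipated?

Nodal analysis, taking node 3 as the 0 V reference.
Source V1 fixes V_0 = 24 V.
KCL at each unknown node (sum of currents leaving = 0; resistances in Ω):
  Node 1: (V_1 - 24)/4.3 + (V_1 - V_2)/510 + (V_1 - V_4)/3000 = 0
  Node 2: (V_2 - V_1)/510 + (V_2 - 0)/910 + (V_2 - V_4)/82000 = 0
  Node 4: (V_4 - V_1)/3000 + (V_4 - V_2)/82000 + (V_4 - 0)/2.7 = 0
Collecting terms (coefficients in siemens):
  0.2349·V_1 - 0.001961·V_2 - 0.0003333·V_4 = 5.581
  0.003072·V_2 - 0.001961·V_1 - 0.0000122·V_4 = 0
  0.3707·V_4 - 0.0003333·V_1 - 0.0000122·V_2 = 0
Solving these 3 simultaneous equations (Gaussian elimination) gives:
  V_1 = 23.89 V, V_2 = 15.25 V, V_4 = 0.02199 V
Part 1:
  Read off the nodal solution: V_2 = 15.25 V
Part 2:
  I_R6 = (V_3 - V_4)/R6 = (0 - 0.02199)/2.7 = -0.008143 A
  Magnitude: I_R6 = 0.008143 A
Part 3:
  I_R5 = (V_2 - V_4)/R5 = (15.25 - 0.02199)/82000 = 0.0001857 A
  P_R5 = I_R5² × R5 = (0.0001857)² × 82000 = 0.002828 W
Part 4:
  Power in each resistor, P = (ΔV)²/R:
    P_R1 = (24 - 23.89)²/4.3 = 0.002666 W
    P_R2 = (23.89 - 15.25)²/510 = 0.1464 W
    P_R3 = (15.25 - 0)²/910 = 0.2556 W
    P_R4 = (23.89 - 0.02199)²/3000 = 0.1899 W
    P_R5 = (15.25 - 0.02199)²/82000 = 0.002828 W
    P_R6 = (0 - 0.02199)²/2.7 = 0.000179 W
  P_total = P_R1 + P_R2 + P_R3 + P_R4 + P_R5 + P_R6 = 0.5976 W

Final answers:
1. V_2 = 15.25 V
2. I_R6 = 0.008143 A
3. P_R5 = 0.002828 W
4. P_total = 0.5976 W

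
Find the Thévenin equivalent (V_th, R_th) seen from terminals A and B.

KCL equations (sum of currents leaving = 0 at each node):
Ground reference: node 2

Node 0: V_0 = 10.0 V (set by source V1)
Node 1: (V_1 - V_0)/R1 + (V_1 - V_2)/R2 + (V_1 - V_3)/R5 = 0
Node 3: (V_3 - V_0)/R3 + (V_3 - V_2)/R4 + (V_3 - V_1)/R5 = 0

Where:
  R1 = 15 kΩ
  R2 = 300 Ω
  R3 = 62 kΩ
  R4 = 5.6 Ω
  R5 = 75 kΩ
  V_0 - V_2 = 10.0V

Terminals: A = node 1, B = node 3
Step 1 — V_th is the open-circuit voltage V_A - V_B (nothing connected across the terminals).
Nodal analysis, taking node 2 as the 0 V reference.
Source V1 fixes V_0 = 10 V.
KCL at each unknown node (sum of currents leaving = 0; resistances in Ω):
  Node 1: (V_1 - 10)/15000 + (V_1 - 0)/300 + (V_1 - V_3)/75000 = 0
  Node 3: (V_3 - 10)/62000 + (V_3 - 0)/5.6 + (V_3 - V_1)/75000 = 0
Collecting terms (coefficients in siemens):
  0.003413·V_1 - 0.00001333·V_3 = 0.0006667
  0.1786·V_3 - 0.00001333·V_1 = 0.0001613
Determinant D = (0.003413)(0.1786) - (-0.00001333)(-0.00001333) = 0.0006096
V_1 = [(0.0006667)(0.1786) - (-0.00001333)(0.0001613)]/D = 0.1953 V
V_3 = [(0.003413)(0.0001613) - (0.0006667)(-0.00001333)]/D = 0.0009177 V
V_th = V_1 - V_3 = 0.1953 - 0.0009177 = 0.1944 V
Step 2 — R_th: zero the source — replace V1 by a short circuit (node 2 merges into node 0) — and find the resistance seen between A (node 1) and B (node 3).
Reduce the network between node 1 (A) and node 3 (B) by series/parallel combination:
  Rp1 = R1 ‖ R2 (parallel, both between nodes 0 and 1) = 1/(1/15000 + 1/300) = 294.1 Ω
  Rp2 = R3 ‖ R4 (parallel, both between nodes 0 and 3) = 1/(1/62000 + 1/5.6) = 5.599 Ω
  Rs1 = Rp1 + Rp2 (series, joined only at node 0) = 294.1 + 5.599 = 299.7 Ω
  Rp3 = R5 ‖ Rs1 (parallel, both between nodes 1 and 3) = 1/(1/75000 + 1/299.7) = 298.5 Ω
R_th = 298.5 Ω

Final answer: V_th = 0.1944 V, R_th = 298.5 Ω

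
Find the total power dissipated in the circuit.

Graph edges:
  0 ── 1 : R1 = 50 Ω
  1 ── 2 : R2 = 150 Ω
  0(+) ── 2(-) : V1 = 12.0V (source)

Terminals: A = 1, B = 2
Nodal analysis, taking node 2 as the 0 V reference.
Source V1 fixes V_0 = 12 V.
KCL at each unknown node (sum of currents leaving = 0; resistances in Ω):
  Node 1: (V_1 - 12)/50 + (V_1 - 0)/150 = 0
Collecting terms: 0.02667 × V_1 = 0.24  =>  V_1 = 9 V
Power in each resistor, P = (ΔV)²/R:
  P_R1 = (12 - 9)²/50 = 0.18 W
  P_R2 = (9 - 0)²/150 = 0.54 W
P_total = P_R1 + P_R2 = 0.72 W

Final answer: 0.72 W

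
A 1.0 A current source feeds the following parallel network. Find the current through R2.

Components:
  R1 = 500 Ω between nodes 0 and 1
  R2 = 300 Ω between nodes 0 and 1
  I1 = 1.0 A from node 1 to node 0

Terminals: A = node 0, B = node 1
All resistors sit directly between nodes 0 and 1, so they are in parallel and share one voltage V; the full source current 1 A splits among them.
1/R_par = 1/500 + 1/300 = 0.005333 S  =>  R_par = 187.5 Ω
V = I × R_par = 1 × 187.5 = 187.5 V
I_R2 = V/R2 = 187.5/300 = 0.625 A

Final answer: 0.625 A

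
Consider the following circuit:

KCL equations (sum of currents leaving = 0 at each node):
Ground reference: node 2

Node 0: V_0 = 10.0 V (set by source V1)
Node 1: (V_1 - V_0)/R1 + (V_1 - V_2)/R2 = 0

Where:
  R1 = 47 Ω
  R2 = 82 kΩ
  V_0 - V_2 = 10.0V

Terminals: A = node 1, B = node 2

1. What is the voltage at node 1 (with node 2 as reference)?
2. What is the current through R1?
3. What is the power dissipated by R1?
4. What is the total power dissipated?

Nodal analysis, taking node 2 as the 0 V reference.
Source V1 fixes V_0 = 10 V.
KCL at each unknown node (sum of currents leaving = 0; resistances in Ω):
  Node 1: (V_1 - 10)/47 + (V_1 - 0)/82000 = 0
Collecting terms: 0.02129 × V_1 = 0.2128  =>  V_1 = 9.994 V
Part 1:
  Read off the nodal solution: V_1 = 9.994 V
Part 2:
  I_R1 = (V_0 - V_1)/R1 = (10 - 9.994)/47 = 0.0001219 A
  Magnitude: I_R1 = 0.0001219 A
Part 3:
  I_R1 = (V_0 - V_1)/R1 = (10 - 9.994)/47 = 0.0001219 A
  P_R1 = I_R1² × R1 = (0.0001219)² × 47 = 0.0000006982 W
Part 4:
  Power in each resistor, P = (ΔV)²/R:
    P_R1 = (10 - 9.994)²/47 = 0.0000006982 W
    P_R2 = (9.994 - 0)²/82000 = 0.001218 W
  P_total = P_R1 + P_R2 = 0.001219 W

Final answers:
1. V_1 = 9.994 V
2. I_R1 = 0.0001219 A
3. P_R1 = 6.982e-07 W
4. P_total = 0.001219 W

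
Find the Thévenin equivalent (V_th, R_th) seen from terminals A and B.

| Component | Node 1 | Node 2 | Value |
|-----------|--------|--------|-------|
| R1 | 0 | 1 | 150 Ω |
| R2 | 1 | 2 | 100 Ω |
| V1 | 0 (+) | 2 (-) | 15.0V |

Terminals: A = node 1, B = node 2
Step 1 — V_th is the open-circuit voltage V_A - V_B (nothing connected across the terminals).
Nodal analysis, taking node 2 as the 0 V reference.
Source V1 fixes V_0 = 15 V.
KCL at each unknown node (sum of currents leaving = 0; resistances in Ω):
  Node 1: (V_1 - 15)/150 + (V_1 - 0)/100 = 0
Collecting terms: 0.01667 × V_1 = 0.1  =>  V_1 = 6 V
V_th = V_1 - V_2 = 6 - 0 = 6 V
Step 2 — R_th: zero the source — replace V1 by a short circuit (node 2 merges into node 0) — and find the resistance seen between A (node 1) and B (node 0).
Reduce the network between node 1 (A) and node 0 (B) by series/parallel combination:
  Rp1 = R1 ‖ R2 (parallel, both between nodes 0 and 1) = 1/(1/150 + 1/100) = 60 Ω
R_th = 60 Ω

Final answer: V_th = 6 V, R_th = 60 Ω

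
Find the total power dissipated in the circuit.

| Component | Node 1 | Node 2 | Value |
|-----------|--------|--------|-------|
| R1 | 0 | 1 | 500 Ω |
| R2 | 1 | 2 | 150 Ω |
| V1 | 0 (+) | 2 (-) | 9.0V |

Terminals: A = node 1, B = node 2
Nodal analysis, taking node 2 as the 0 V reference.
Source V1 fixes V_0 = 9 V.
KCL at each unknown node (sum of currents leaving = 0; resistances in Ω):
  Node 1: (V_1 - 9)/500 + (V_1 - 0)/150 = 0
Collecting terms: 0.008667 × V_1 = 0.018  =>  V_1 = 2.077 V
Power in each resistor, P = (ΔV)²/R:
  P_R1 = (9 - 2.077)²/500 = 0.09586 W
  P_R2 = (2.077 - 0)²/150 = 0.02876 W
P_total = P_R1 + P_R2 = 0.1246 W

Final answer: 0.1246 W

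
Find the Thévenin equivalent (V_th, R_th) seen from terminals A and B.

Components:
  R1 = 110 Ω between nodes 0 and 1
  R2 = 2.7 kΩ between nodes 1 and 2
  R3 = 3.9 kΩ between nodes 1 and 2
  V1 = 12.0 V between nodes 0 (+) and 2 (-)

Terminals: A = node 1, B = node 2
Step 1 — V_th is the open-circuit voltage V_A - V_B (nothing connected across the terminals).
Nodal analysis, taking node 2 as the 0 V reference.
Source V1 fixes V_0 = 12 V.
KCL at each unknown node (sum of currents leaving = 0; resistances in Ω):
  Node 1: (V_1 - 12)/110 + (V_1 - 0)/2700 + (V_1 - 0)/3900 = 0
Collecting terms: 0.009718 × V_1 = 0.1091  =>  V_1 = 11.23 V
V_th = V_1 - V_2 = 11.23 - 0 = 11.23 V
Step 2 — R_th: zero the source — replace V1 by a short circuit (node 2 merges into node 0) — and find the resistance seen between A (node 1) and B (node 0).
Reduce the network between node 1 (A) and node 0 (B) by series/parallel combination:
  Rp1 = R1 ‖ R2 ‖ R3 (parallel, all between nodes 0 and 1) = 1/(1/110 + 1/2700 + 1/3900) = 102.9 Ω
R_th = 102.9 Ω

Final answer: V_th = 11.23 V, R_th = 102.9 Ω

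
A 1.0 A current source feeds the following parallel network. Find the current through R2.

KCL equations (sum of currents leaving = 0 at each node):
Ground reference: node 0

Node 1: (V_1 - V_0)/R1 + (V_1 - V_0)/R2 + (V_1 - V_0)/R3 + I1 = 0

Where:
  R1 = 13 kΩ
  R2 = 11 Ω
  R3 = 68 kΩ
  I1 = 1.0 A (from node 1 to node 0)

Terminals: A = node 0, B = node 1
All resistors sit directly between nodes 0 and 1, so they are in parallel and share one voltage V; the full source current 1 A splits among them.
1/R_par = 1/13000 + 1/11 + 1/68000 = 0.091 S  =>  R_par = 10.99 Ω
V = I × R_par = 1 × 10.99 = 10.99 V
I_R2 = V/R2 = 10.99/11 = 0.999 A

Final answer: 0.999 A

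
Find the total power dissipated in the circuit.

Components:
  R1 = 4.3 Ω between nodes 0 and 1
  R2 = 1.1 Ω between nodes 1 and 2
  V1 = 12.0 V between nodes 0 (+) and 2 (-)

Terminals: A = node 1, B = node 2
Nodal analysis, taking node 2 as the 0 V reference.
Source V1 fixes V_0 = 12 V.
KCL at each unknown node (sum of currents leaving = 0; resistances in Ω):
  Node 1: (V_1 - 12)/4.3 + (V_1 - 0)/1.1 = 0
Collecting terms: 1.142 × V_1 = 2.791  =>  V_1 = 2.444 V
Power in each resistor, P = (ΔV)²/R:
  P_R1 = (12 - 2.444)²/4.3 = 21.23 W
  P_R2 = (2.444 - 0)²/1.1 = 5.432 W
P_total = P_R1 + P_R2 = 26.67 W

Final answer: 26.67 W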